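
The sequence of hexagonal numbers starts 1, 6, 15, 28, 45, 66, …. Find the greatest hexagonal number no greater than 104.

Solve n(2n−1) ≤ 104 for integer n.
n = 7 gives 91 ≤ 104, while n = 8 gives 120 > 104; so the answer is 91.

91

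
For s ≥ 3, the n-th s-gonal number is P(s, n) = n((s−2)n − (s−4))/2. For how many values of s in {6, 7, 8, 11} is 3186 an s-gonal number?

s = 6: P(6, 40) = 3160 and P(6, 41) = 3321; 3186 is not s-gonal.
s = 7: P(7, 36) = 3186. ✓
s = 8: P(8, 32) = 3008 and P(8, 33) = 3201; 3186 is not s-gonal.
s = 11: P(11, 27) = 3186. ✓
Hits: s ∈ {7, 11} → 2.

2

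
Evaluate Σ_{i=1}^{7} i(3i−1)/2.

Σ i(3i−1)/2 = (3Σi² − Σi) / 2 over i = 1..7.
Σi = 28 and Σi² = 140.
(3·140 − 1·28) / 2 = 392/2 = 196.

196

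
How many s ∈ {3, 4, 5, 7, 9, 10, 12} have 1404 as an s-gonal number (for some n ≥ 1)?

1

s = 3: P(3, 52) = 1378 and P(3, 53) = 1431; 1404 is not s-gonal.
s = 4: P(4, 37) = 1369 and P(4, 38) = 1444; 1404 is not s-gonal.
s = 5: P(5, 30) = 1335 and P(5, 31) = 1426; 1404 is not s-gonal.
s = 7: P(7, 24) = 1404. ✓
s = 9: P(9, 20) = 1350 and P(9, 21) = 1491; 1404 is not s-gonal.
s = 10: P(10, 19) = 1387 and P(10, 20) = 1540; 1404 is not s-gonal.
s = 12: P(12, 17) = 1377 and P(12, 18) = 1548; 1404 is not s-gonal.
Hits: s ∈ {7} → 1.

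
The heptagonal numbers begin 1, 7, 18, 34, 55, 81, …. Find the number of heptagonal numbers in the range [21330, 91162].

99

The n-th heptagonal number is n(5n−3)/2.
Smallest index with value ≥ 21330: n = 93 (giving 21483).
Largest index with value ≤ 91162: n = 191 (giving 90916).
Indices 93 through 191: 99 terms.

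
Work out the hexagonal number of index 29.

The 29th hexagonal number is n(2n−1) with n = 29.
29·(2·29 − 1) = 29·57 = 1653.

1653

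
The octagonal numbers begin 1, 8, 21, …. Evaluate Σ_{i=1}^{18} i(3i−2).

5985

Σ i(3i−2) = 3Σi² − 2Σi over i = 1..18.
Σi = 171 and Σi² = 2109.
3·2109 − 2·171 = 5985.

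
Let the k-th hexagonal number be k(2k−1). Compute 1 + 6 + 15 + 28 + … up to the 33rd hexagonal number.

24497

Σ i(2i−1) = 2Σi² − Σi over i = 1..33.
Σi = 561 and Σi² = 12529.
2·12529 − 1·561 = 24497.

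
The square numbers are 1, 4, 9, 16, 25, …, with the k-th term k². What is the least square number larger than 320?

324

Solve n² > 320 for integer n.
The largest n with value ≤ 320 is 17 (since 289 ≤ 320 < 324), so the first above is n = 18, value 324.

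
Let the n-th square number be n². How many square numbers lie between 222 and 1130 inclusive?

19

The n-th square number is n².
Smallest index with value ≥ 222: n = 15 (giving 225).
Largest index with value ≤ 1130: n = 33 (giving 1089).
Indices 15 through 33: 19 terms.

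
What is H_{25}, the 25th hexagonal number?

25·(2·25 − 1) = 25·49 = 1225.

1225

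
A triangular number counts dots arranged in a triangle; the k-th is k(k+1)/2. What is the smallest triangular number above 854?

861

Solve n(n+1)/2 > 854 for integer n.
The largest n with value ≤ 854 is 40 (since 820 ≤ 854 < 861), so the first above is n = 41, value 861.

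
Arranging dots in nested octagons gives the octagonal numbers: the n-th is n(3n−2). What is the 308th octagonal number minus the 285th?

40871

308·(3·308 − 2) = 283976 and 285·(3·285 − 2) = 243105.
Difference: 283976 − 243105 = 40871.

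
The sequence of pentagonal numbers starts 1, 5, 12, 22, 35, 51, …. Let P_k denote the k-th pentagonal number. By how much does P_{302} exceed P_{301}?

904

Consecutive pentagonal numbers differ by 3n − 2: here 3·302 − 2 = 904.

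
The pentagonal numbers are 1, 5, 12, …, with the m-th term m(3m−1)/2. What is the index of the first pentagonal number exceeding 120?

10

Solve n(3n−1)/2 > 120 for integer n.
The largest n with value ≤ 120 is 9 (since 117 ≤ 120 < 145), so the first above is n = 10, value 145.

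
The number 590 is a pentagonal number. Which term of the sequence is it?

Set n(3n−1)/2 = 590, giving 3n² − n − 1180 = 0.
The discriminant is 1 + 24·590 = 14161, and √14161 = 119.
So n = (1 + 119) / 6 = 120/6 = 20.
Check: 20·(3·20 − 1)/2 = 590. ✓

20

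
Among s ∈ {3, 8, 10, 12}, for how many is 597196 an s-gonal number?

s = 3: P(3, 1092) = 596778 and P(3, 1093) = 597871; 597196 is not s-gonal.
s = 8: P(8, 446) = 595856 and P(8, 447) = 598533; 597196 is not s-gonal.
s = 10: P(10, 386) = 594826 and P(10, 387) = 597915; 597196 is not s-gonal.
s = 12: P(12, 346) = 597196. ✓
Hits: s ∈ {12} → 1.

1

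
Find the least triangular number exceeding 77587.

Solve n(n+1)/2 > 77587 for integer n.
The largest n with value ≤ 77587 is 393 (since 77421 ≤ 77587 < 77815), so the first above is n = 394, value 77815.

77815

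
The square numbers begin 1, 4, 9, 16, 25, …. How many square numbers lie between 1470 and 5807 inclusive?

The n-th square number is n².
Smallest index with value ≥ 1470: n = 39 (giving 1521).
Largest index with value ≤ 5807: n = 76 (giving 5776).
Indices 39 through 76: 38 terms.

38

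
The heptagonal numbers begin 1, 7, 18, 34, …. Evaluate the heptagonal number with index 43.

The 43rd heptagonal number is n(5n−3)/2 with n = 43.
43·(5·43 − 3)/2 = 43·212/2 = 43·106 = 4558.

4558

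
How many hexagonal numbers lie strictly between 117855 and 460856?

237

The n-th hexagonal number is n(2n−1).
Smallest index with value > 117855: n = 244 (giving 118828).
Largest index with value < 460856: n = 480 (giving 460320).
Indices 244 through 480: 237 terms.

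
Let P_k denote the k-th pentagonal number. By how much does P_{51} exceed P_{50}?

Consecutive pentagonal numbers differ by 3n − 2: here 3·51 − 2 = 151.

151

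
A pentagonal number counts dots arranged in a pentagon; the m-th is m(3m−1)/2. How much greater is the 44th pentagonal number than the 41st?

381

44·(3·44 − 1)/2 = 2882 and 41·(3·41 − 1)/2 = 2501.
Difference: 2882 − 2501 = 381.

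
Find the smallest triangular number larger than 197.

Solve n(n+1)/2 > 197 for integer n.
The largest n with value ≤ 197 is 19 (since 190 ≤ 197 < 210), so the first above is n = 20, value 210.

210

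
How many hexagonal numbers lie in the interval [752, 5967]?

The n-th hexagonal number is n(2n−1).
Smallest index with value ≥ 752: n = 20 (giving 780).
Largest index with value ≤ 5967: n = 54 (giving 5778).
Indices 20 through 54: 35 terms.

35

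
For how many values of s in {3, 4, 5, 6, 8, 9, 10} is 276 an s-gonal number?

s = 3: P(3, 23) = 276. ✓
s = 4: P(4, 16) = 256 and P(4, 17) = 289; 276 is not s-gonal.
s = 5: P(5, 13) = 247 and P(5, 14) = 287; 276 is not s-gonal.
s = 6: P(6, 12) = 276. ✓
s = 8: P(8, 9) = 225 and P(8, 10) = 280; 276 is not s-gonal.
s = 9: P(9, 9) = 261 and P(9, 10) = 325; 276 is not s-gonal.
s = 10: P(10, 8) = 232 and P(10, 9) = 297; 276 is not s-gonal.
Hits: s ∈ {3, 6} → 2.

2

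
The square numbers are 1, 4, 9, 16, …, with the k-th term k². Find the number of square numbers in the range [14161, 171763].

296

The n-th square number is n².
Smallest index with value ≥ 14161: n = 119 (giving 14161).
Largest index with value ≤ 171763: n = 414 (giving 171396).
Indices 119 through 414: 296 terms.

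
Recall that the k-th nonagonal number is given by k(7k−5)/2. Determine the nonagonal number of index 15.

The 15th nonagonal number is n(7n−5)/2 with n = 15.
15·(7·15 − 5)/2 = 15·100/2 = 15·50 = 750.

750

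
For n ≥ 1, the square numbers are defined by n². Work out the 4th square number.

4² = 16.

16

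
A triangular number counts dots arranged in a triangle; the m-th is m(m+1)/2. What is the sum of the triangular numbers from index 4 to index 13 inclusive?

Σ i(i+1)/2 = (Σi² + Σi) / 2 over i = 4..13.
Σi = 91 − 6 = 85 and Σi² = 819 − 14 = 805.
(1·805 + 1·85) / 2 = 890/2 = 445.

445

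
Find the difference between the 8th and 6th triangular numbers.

8·9/2 = 36 and 6·7/2 = 21.
Difference: 36 − 21 = 15.

15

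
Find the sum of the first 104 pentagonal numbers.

567840

Σ i(3i−1)/2 = (3Σi² − Σi) / 2 over i = 1..104.
Σi = 5460 and Σi² = 380380.
(3·380380 − 1·5460) / 2 = 1135680/2 = 567840.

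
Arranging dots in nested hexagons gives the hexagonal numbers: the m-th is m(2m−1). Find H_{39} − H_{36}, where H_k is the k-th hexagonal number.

447

39·(2·39 − 1) = 3003 and 36·(2·36 − 1) = 2556.
Difference: 3003 − 2556 = 447.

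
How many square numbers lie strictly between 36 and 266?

The n-th square number is n².
Smallest index with value > 36: n = 7 (giving 49).
Largest index with value < 266: n = 16 (giving 256).
Indices 7 through 16: 10 terms.

10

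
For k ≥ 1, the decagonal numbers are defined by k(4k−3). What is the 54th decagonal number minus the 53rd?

425

Consecutive decagonal numbers differ by 8n − 7: here 8·54 − 7 = 425.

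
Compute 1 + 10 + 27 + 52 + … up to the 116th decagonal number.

2087826

Σ i(4i−3) = 4Σi² − 3Σi over i = 1..116.
Σi = 6786 and Σi² = 527046.
4·527046 − 3·6786 = 2087826.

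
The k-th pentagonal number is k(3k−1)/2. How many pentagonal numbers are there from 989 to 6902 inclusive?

43

The n-th pentagonal number is n(3n−1)/2.
Smallest index with value ≥ 989: n = 26 (giving 1001).
Largest index with value ≤ 6902: n = 68 (giving 6902).
Indices 26 through 68: 43 terms.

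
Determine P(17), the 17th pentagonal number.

425

The 17th pentagonal number is n(3n−1)/2 with n = 17.
17·(3·17 − 1)/2 = 17·50/2 = 17·25 = 425.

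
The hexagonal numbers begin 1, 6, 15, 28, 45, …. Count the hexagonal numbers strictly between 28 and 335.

The n-th hexagonal number is n(2n−1).
Smallest index with value > 28: n = 5 (giving 45).
Largest index with value < 335: n = 13 (giving 325).
Indices 5 through 13: 9 terms.

9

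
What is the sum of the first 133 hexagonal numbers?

1577247

Σ i(2i−1) = 2Σi² − Σi over i = 1..133.
Σi = 8911 and Σi² = 793079.
2·793079 − 1·8911 = 1577247.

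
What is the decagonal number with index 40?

The 40th decagonal number is n(4n−3) with n = 40.
40·(4·40 − 3) = 40·157 = 6280.

6280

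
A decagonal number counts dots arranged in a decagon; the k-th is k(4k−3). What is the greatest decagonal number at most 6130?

Solve n(4n−3) ≤ 6130 for integer n.
n = 39 gives 5967 ≤ 6130, while n = 40 gives 6280 > 6130; so the answer is 5967.

5967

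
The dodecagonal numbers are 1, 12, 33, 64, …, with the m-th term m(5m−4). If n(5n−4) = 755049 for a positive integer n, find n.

389

Set n(5n−4) = 755049, giving 5n² − 4n − 755049 = 0.
So n = (4 + 3886) / 10 = 3890/10 = 389.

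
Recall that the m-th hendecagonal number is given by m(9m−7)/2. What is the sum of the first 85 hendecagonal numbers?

924715

Σ i(9i−7)/2 = (9Σi² − 7Σi) / 2 over i = 1..85.
Σi = 3655 and Σi² = 208335.
(9·208335 − 7·3655) / 2 = 1849430/2 = 924715.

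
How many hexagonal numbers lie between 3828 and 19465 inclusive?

The n-th hexagonal number is n(2n−1).
Smallest index with value ≥ 3828: n = 44 (giving 3828).
Largest index with value ≤ 19465: n = 98 (giving 19110).
Indices 44 through 98: 55 terms.

55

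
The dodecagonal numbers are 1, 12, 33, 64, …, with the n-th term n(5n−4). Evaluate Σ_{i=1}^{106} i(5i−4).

1990521

Σ i(5i−4) = 5Σi² − 4Σi over i = 1..106.
Σi = 5671 and Σi² = 402641.
5·402641 − 4·5671 = 1990521.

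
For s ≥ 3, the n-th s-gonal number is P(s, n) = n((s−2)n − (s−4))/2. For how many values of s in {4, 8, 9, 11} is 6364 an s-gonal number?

1

s = 4: P(4, 79) = 6241 and P(4, 80) = 6400; 6364 is not s-gonal.
s = 8: P(8, 46) = 6256 and P(8, 47) = 6533; 6364 is not s-gonal.
s = 9: P(9, 43) = 6364. ✓
s = 11: P(11, 37) = 6031 and P(11, 38) = 6365; 6364 is not s-gonal.
Hits: s ∈ {9} → 1.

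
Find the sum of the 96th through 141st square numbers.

654051

Σ_{i=96}^{141} i² = 944371 − 290320 = 654051.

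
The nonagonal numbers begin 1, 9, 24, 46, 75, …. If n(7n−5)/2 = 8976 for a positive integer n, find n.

Set n(7n−5)/2 = 8976, giving 7n² − 5n − 17952 = 0.
The discriminant is 25 + 56·8976 = 502681, and √502681 = 709.
So n = (5 + 709) / 14 = 714/14 = 51.

51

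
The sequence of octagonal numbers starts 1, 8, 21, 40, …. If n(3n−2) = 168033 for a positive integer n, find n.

237

Set n(3n−2) = 168033, giving 3n² − 2n − 168033 = 0.
The discriminant is 4 + 12·168033 = 2016400, and √2016400 = 1420.
So n = (2 + 1420) / 6 = 1422/6 = 237.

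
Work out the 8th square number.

64

The 8th square number is n² with n = 8.
8² = 64.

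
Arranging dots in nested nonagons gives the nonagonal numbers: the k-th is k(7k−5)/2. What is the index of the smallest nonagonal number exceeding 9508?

Solve n(7n−5)/2 > 9508 for integer n.
The largest n with value ≤ 9508 is 52 (since 9334 ≤ 9508 < 9699), so the first above is n = 53, value 9699.

53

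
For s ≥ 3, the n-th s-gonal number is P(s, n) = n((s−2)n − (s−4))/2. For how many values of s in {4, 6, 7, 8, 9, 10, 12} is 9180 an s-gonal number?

s = 4: P(4, 95) = 9025 and P(4, 96) = 9216; 9180 is not s-gonal.
s = 6: P(6, 68) = 9180. ✓
s = 7: P(7, 60) = 8910 and P(7, 61) = 9211; 9180 is not s-gonal.
s = 8: P(8, 55) = 8965 and P(8, 56) = 9296; 9180 is not s-gonal.
s = 9: P(9, 51) = 8976 and P(9, 52) = 9334; 9180 is not s-gonal.
s = 10: P(10, 48) = 9072 and P(10, 49) = 9457; 9180 is not s-gonal.
s = 12: P(12, 43) = 9073 and P(12, 44) = 9504; 9180 is not s-gonal.
Hits: s ∈ {6} → 1.

1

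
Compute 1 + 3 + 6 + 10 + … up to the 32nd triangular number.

5984

Σ i(i+1)/2 = (Σi² + Σi) / 2 over i = 1..32.
Σi = 528 and Σi² = 11440.
(1·11440 + 1·528) / 2 = 11968/2 = 5984.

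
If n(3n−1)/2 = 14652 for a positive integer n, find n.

Set n(3n−1)/2 = 14652, giving 3n² − n − 29304 = 0.
So n = (1 + 593) / 6 = 594/6 = 99.

99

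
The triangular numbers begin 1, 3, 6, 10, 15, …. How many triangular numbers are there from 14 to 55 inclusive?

6

The n-th triangular number is n(n+1)/2.
Smallest index with value ≥ 14: n = 5 (giving 15).
Largest index with value ≤ 55: n = 10 (giving 55).
Indices 5 through 10: 6 terms.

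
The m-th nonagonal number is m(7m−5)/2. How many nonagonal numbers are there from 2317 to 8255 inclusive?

22

The n-th nonagonal number is n(7n−5)/2.
Smallest index with value ≥ 2317: n = 27 (giving 2484).
Largest index with value ≤ 8255: n = 48 (giving 7944).
Indices 27 through 48: 22 terms.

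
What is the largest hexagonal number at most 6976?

6903

Solve n(2n−1) ≤ 6976 for integer n.
n = 59 gives 6903 ≤ 6976, while n = 60 gives 7140 > 6976; so the answer is 6903.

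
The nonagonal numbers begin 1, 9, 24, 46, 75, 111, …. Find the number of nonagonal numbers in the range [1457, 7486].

26

The n-th nonagonal number is n(7n−5)/2.
Smallest index with value ≥ 1457: n = 21 (giving 1491).
Largest index with value ≤ 7486: n = 46 (giving 7291).
Indices 21 through 46: 26 terms.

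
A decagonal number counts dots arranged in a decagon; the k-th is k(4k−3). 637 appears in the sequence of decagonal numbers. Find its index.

13

Set n(4n−3) = 637, giving 4n² − 3n − 637 = 0.
The discriminant is 9 + 16·637 = 10201, and √10201 = 101.
So n = (3 + 101) / 8 = 104/8 = 13.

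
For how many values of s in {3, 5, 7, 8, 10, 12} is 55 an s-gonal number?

s = 3: P(3, 10) = 55. ✓
s = 5: P(5, 6) = 51 and P(5, 7) = 70; 55 is not s-gonal.
s = 7: P(7, 5) = 55. ✓
s = 8: P(8, 4) = 40 and P(8, 5) = 65; 55 is not s-gonal.
s = 10: P(10, 4) = 52 and P(10, 5) = 85; 55 is not s-gonal.
s = 12: P(12, 3) = 33 and P(12, 4) = 64; 55 is not s-gonal.
Hits: s ∈ {3, 7} → 2.

2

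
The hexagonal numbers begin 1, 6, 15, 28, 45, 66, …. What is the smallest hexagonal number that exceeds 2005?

2016

Solve n(2n−1) > 2005 for integer n.
The largest n with value ≤ 2005 is 31 (since 1891 ≤ 2005 < 2016), so the first above is n = 32, value 2016.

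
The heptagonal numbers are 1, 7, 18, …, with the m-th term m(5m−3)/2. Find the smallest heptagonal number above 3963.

Solve n(5n−3)/2 > 3963 for integer n.
The largest n with value ≤ 3963 is 40 (since 3940 ≤ 3963 < 4141), so the first above is n = 41, value 4141.

4141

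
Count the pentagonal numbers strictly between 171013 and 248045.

69

The n-th pentagonal number is n(3n−1)/2.
Smallest index with value > 171013: n = 338 (giving 171197).
Largest index with value < 248045: n = 406 (giving 247051).
Indices 338 through 406: 69 terms.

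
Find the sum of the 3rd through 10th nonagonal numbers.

1200

Σ i(7i−5)/2 = (7Σi² − 5Σi) / 2 over i = 3..10.
Σi = 55 − 3 = 52 and Σi² = 385 − 5 = 380.
(7·380 − 5·52) / 2 = 2400/2 = 1200.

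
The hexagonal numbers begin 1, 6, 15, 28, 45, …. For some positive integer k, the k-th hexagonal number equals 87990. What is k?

Set n(2n−1) = 87990, giving 2n² − n − 87990 = 0.
The discriminant is 1 + 8·87990 = 703921, and √703921 = 839.
So n = (1 + 839) / 4 = 840/4 = 210.

210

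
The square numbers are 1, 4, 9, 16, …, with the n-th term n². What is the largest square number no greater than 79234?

Solve n² ≤ 79234 for integer n.
n = 281 gives 78961 ≤ 79234, while n = 282 gives 79524 > 79234; so the answer is 78961.

78961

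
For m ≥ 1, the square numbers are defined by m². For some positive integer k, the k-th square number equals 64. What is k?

We need n² = 64, so n = √64 = 8.

8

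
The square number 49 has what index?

7

We need n² = 49, so n = √49 = 7.
Check: 7² = 49. ✓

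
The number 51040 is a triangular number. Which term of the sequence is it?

Set n(n+1)/2 = 51040, giving n² + n − 102080 = 0.
The discriminant is 1 + 8·51040 = 408321, and √408321 = 639.
So n = (-1 + 639) / 2 = 638/2 = 319.
Check: 319·320/2 = 51040. ✓

319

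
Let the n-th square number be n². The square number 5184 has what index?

We need n² = 5184, so n = √5184 = 72.

72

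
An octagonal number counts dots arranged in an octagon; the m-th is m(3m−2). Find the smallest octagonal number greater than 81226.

Solve n(3n−2) > 81226 for integer n.
The largest n with value ≤ 81226 is 164 (since 80360 ≤ 81226 < 81345), so the first above is n = 165, value 81345.

81345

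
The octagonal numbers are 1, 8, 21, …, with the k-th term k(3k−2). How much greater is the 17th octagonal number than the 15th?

17·(3·17 − 2) = 833 and 15·(3·15 − 2) = 645.
Difference: 833 − 645 = 188.

188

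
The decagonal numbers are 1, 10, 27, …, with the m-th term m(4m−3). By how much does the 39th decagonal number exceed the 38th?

Consecutive decagonal numbers differ by 8n − 7: here 8·39 − 7 = 305.

305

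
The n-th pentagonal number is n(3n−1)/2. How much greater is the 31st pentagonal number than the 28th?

31·(3·31 − 1)/2 = 1426 and 28·(3·28 − 1)/2 = 1162.
Difference: 1426 − 1162 = 264.

264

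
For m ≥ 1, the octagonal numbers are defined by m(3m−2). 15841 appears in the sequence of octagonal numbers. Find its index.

Set n(3n−2) = 15841, giving 3n² − 2n − 15841 = 0.
The discriminant is 4 + 12·15841 = 190096, and √190096 = 436.
So n = (2 + 436) / 6 = 438/6 = 73.
Check: 73·(3·73 − 2) = 15841. ✓

73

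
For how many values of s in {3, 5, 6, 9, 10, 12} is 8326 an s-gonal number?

s = 3: P(3, 128) = 8256 and P(3, 129) = 8385; 8326 is not s-gonal.
s = 5: P(5, 74) = 8177 and P(5, 75) = 8400; 8326 is not s-gonal.
s = 6: P(6, 64) = 8128 and P(6, 65) = 8385; 8326 is not s-gonal.
s = 9: P(9, 49) = 8281 and P(9, 50) = 8625; 8326 is not s-gonal.
s = 10: P(10, 46) = 8326. ✓
s = 12: P(12, 41) = 8241 and P(12, 42) = 8652; 8326 is not s-gonal.
Hits: s ∈ {10} → 1.

1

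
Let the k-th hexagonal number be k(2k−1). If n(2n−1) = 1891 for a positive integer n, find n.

31

Set n(2n−1) = 1891, giving 2n² − n − 1891 = 0.
The discriminant is 1 + 8·1891 = 15129, and √15129 = 123.
So n = (1 + 123) / 4 = 124/4 = 31.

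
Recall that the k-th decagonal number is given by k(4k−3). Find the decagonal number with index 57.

The 57th decagonal number is n(4n−3) with n = 57.
57·(4·57 − 3) = 57·225 = 12825.

12825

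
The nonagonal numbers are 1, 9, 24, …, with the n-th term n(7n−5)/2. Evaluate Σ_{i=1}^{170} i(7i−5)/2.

Σ i(7i−5)/2 = (7Σi² − 5Σi) / 2 over i = 1..170.
Σi = 14535 and Σi² = 1652145.
(7·1652145 − 5·14535) / 2 = 11492340/2 = 5746170.

5746170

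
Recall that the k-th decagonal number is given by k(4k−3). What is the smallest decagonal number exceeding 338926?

Solve n(4n−3) > 338926 for integer n.
The largest n with value ≤ 338926 is 291 (since 337851 ≤ 338926 < 340180), so the first above is n = 292, value 340180.

340180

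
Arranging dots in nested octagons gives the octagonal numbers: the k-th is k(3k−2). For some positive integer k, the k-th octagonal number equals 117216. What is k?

Set n(3n−2) = 117216, giving 3n² − 2n − 117216 = 0.
So n = (2 + 1186) / 6 = 1188/6 = 198.

198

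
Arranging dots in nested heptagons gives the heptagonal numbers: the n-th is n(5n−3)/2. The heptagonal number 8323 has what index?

Set n(5n−3)/2 = 8323, giving 5n² − 3n − 16646 = 0.
So n = (3 + 577) / 10 = 580/10 = 58.
Check: 58·(5·58 − 3)/2 = 8323. ✓

58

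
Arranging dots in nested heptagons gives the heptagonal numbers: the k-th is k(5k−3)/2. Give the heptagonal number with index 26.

26·(5·26 − 3)/2 = 26·127/2 = 1651.

1651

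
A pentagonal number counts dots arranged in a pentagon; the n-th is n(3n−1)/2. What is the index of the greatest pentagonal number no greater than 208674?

Solve n(3n−1)/2 ≤ 208674 for integer n.
n = 373 gives 208507 ≤ 208674, while n = 374 gives 209627 > 208674; so the answer is index 373.

373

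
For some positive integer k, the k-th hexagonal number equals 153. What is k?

9

Set n(2n−1) = 153, giving 2n² − n − 153 = 0.
The discriminant is 1 + 8·153 = 1225, and √1225 = 35.
So n = (1 + 35) / 4 = 36/4 = 9.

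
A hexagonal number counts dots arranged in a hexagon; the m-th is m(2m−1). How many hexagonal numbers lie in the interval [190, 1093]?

14

The n-th hexagonal number is n(2n−1).
Smallest index with value ≥ 190: n = 10 (giving 190).
Largest index with value ≤ 1093: n = 23 (giving 1035).
Indices 10 through 23: 14 terms.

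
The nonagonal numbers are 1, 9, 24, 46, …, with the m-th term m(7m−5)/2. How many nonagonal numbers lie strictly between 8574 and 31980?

The n-th nonagonal number is n(7n−5)/2.
Smallest index with value > 8574: n = 50 (giving 8625).
Largest index with value < 31980: n = 95 (giving 31350).
Indices 50 through 95: 46 terms.

46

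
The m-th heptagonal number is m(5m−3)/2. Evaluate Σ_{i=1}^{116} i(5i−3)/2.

1307436

Σ i(5i−3)/2 = (5Σi² − 3Σi) / 2 over i = 1..116.
Σi = 6786 and Σi² = 527046.
(5·527046 − 3·6786) / 2 = 2614872/2 = 1307436.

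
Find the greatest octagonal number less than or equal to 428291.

Solve n(3n−2) ≤ 428291 for integer n.
n = 378 gives 427896 ≤ 428291, while n = 379 gives 430165 > 428291; so the answer is 427896.

427896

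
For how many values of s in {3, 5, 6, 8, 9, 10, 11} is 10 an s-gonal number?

s = 3: P(3, 4) = 10. ✓
s = 5: P(5, 2) = 5 and P(5, 3) = 12; 10 is not s-gonal.
s = 6: P(6, 2) = 6 and P(6, 3) = 15; 10 is not s-gonal.
s = 8: P(8, 2) = 8 and P(8, 3) = 21; 10 is not s-gonal.
s = 9: P(9, 2) = 9 and P(9, 3) = 24; 10 is not s-gonal.
s = 10: P(10, 2) = 10. ✓
s = 11: P(11, 1) = 1 and P(11, 2) = 11; 10 is not s-gonal.
Hits: s ∈ {3, 10} → 2.

2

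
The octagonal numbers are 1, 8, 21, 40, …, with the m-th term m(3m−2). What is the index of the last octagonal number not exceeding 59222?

140

Solve n(3n−2) ≤ 59222 for integer n.
n = 140 gives 58520 ≤ 59222, while n = 141 gives 59361 > 59222; so the answer is index 140.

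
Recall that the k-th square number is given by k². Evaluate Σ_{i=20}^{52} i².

45760

Σ_{i=20}^{52} i² = 48230 − 2470 = 45760.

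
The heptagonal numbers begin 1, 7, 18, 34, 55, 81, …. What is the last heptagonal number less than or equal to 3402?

3367

Solve n(5n−3)/2 ≤ 3402 for integer n.
n = 37 gives 3367 ≤ 3402, while n = 38 gives 3553 > 3402; so the answer is 3367.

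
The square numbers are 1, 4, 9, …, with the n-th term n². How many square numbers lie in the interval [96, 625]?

16

The n-th square number is n².
Smallest index with value ≥ 96: n = 10 (giving 100).
Largest index with value ≤ 625: n = 25 (giving 625).
Indices 10 through 25: 16 terms.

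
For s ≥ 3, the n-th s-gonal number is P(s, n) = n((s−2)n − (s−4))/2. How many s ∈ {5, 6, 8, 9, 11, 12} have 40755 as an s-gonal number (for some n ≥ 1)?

s = 5: P(5, 165) = 40755. ✓
s = 6: P(6, 143) = 40755. ✓
s = 8: P(8, 116) = 40136 and P(8, 117) = 40833; 40755 is not s-gonal.
s = 9: P(9, 108) = 40554 and P(9, 109) = 41311; 40755 is not s-gonal.
s = 11: P(11, 95) = 40280 and P(11, 96) = 41136; 40755 is not s-gonal.
s = 12: P(12, 90) = 40140 and P(12, 91) = 41041; 40755 is not s-gonal.
Hits: s ∈ {5, 6} → 2.

2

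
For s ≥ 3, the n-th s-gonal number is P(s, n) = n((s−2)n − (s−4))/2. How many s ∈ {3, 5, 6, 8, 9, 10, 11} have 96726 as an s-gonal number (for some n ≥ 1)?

1

s = 3: P(3, 439) = 96580 and P(3, 440) = 97020; 96726 is not s-gonal.
s = 5: P(5, 254) = 96647 and P(5, 255) = 97410; 96726 is not s-gonal.
s = 6: P(6, 220) = 96580 and P(6, 221) = 97461; 96726 is not s-gonal.
s = 8: P(8, 179) = 95765 and P(8, 180) = 96840; 96726 is not s-gonal.
s = 9: P(9, 166) = 96031 and P(9, 167) = 97194; 96726 is not s-gonal.
s = 10: P(10, 155) = 95635 and P(10, 156) = 96876; 96726 is not s-gonal.
s = 11: P(11, 147) = 96726. ✓
Hits: s ∈ {11} → 1.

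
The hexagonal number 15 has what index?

3

Set n(2n−1) = 15, giving 2n² − n − 15 = 0.
The discriminant is 1 + 8·15 = 121, and √121 = 11.
So n = (1 + 11) / 4 = 12/4 = 3.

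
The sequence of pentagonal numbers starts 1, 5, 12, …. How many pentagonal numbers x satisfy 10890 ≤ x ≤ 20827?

The n-th pentagonal number is n(3n−1)/2.
Smallest index with value ≥ 10890: n = 86 (giving 11051).
Largest index with value ≤ 20827: n = 118 (giving 20827).
Indices 86 through 118: 33 terms.

33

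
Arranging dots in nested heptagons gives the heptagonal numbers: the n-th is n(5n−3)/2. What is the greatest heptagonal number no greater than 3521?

Solve n(5n−3)/2 ≤ 3521 for integer n.
n = 37 gives 3367 ≤ 3521, while n = 38 gives 3553 > 3521; so the answer is 3367.

3367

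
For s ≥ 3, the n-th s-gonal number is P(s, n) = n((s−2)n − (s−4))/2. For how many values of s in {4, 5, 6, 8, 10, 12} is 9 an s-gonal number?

s = 4: P(4, 3) = 9. ✓
s = 5: P(5, 2) = 5 and P(5, 3) = 12; 9 is not s-gonal.
s = 6: P(6, 2) = 6 and P(6, 3) = 15; 9 is not s-gonal.
s = 8: P(8, 2) = 8 and P(8, 3) = 21; 9 is not s-gonal.
s = 10: P(10, 1) = 1 and P(10, 2) = 10; 9 is not s-gonal.
s = 12: P(12, 1) = 1 and P(12, 2) = 12; 9 is not s-gonal.
Hits: s ∈ {4} → 1.

1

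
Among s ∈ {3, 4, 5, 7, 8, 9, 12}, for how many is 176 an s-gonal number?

s = 3: P(3, 18) = 171 and P(3, 19) = 190; 176 is not s-gonal.
s = 4: P(4, 13) = 169 and P(4, 14) = 196; 176 is not s-gonal.
s = 5: P(5, 11) = 176. ✓
s = 7: P(7, 8) = 148 and P(7, 9) = 189; 176 is not s-gonal.
s = 8: P(8, 8) = 176. ✓
s = 9: P(9, 7) = 154 and P(9, 8) = 204; 176 is not s-gonal.
s = 12: P(12, 6) = 156 and P(12, 7) = 217; 176 is not s-gonal.
Hits: s ∈ {5, 8} → 2.

2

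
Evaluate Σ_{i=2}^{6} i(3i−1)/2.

Σ i(3i−1)/2 = (3Σi² − Σi) / 2 over i = 2..6.
Σi = 21 − 1 = 20 and Σi² = 91 − 1 = 90.
(3·90 − 1·20) / 2 = 250/2 = 125.

125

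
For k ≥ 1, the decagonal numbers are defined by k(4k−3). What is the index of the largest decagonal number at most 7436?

43

Solve n(4n−3) ≤ 7436 for integer n.
n = 43 gives 7267 ≤ 7436, while n = 44 gives 7612 > 7436; so the answer is index 43.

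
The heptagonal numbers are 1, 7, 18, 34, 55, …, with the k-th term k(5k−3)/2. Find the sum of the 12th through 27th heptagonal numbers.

Σ i(5i−3)/2 = (5Σi² − 3Σi) / 2 over i = 12..27.
Σi = 378 − 66 = 312 and Σi² = 6930 − 506 = 6424.
(5·6424 − 3·312) / 2 = 31184/2 = 15592.

15592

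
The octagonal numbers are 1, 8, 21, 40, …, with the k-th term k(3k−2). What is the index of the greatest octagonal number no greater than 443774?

Solve n(3n−2) ≤ 443774 for integer n.
n = 384 gives 441600 ≤ 443774, while n = 385 gives 443905 > 443774; so the answer is index 384.

384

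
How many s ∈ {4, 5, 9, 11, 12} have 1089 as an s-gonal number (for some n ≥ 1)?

s = 4: P(4, 33) = 1089. ✓
s = 5: P(5, 27) = 1080 and P(5, 28) = 1162; 1089 is not s-gonal.
s = 9: P(9, 18) = 1089. ✓
s = 11: P(11, 15) = 960 and P(11, 16) = 1096; 1089 is not s-gonal.
s = 12: P(12, 15) = 1065 and P(12, 16) = 1216; 1089 is not s-gonal.
Hits: s ∈ {4, 9} → 2.

2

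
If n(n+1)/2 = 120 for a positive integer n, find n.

Set n(n+1)/2 = 120, giving n² + n − 240 = 0.
The discriminant is 1 + 8·120 = 961, and √961 = 31.
So n = (-1 + 31) / 2 = 30/2 = 15.

15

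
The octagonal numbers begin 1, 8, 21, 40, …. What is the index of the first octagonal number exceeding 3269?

34

Solve n(3n−2) > 3269 for integer n.
The largest n with value ≤ 3269 is 33 (since 3201 ≤ 3269 < 3400), so the first above is n = 34, value 3400.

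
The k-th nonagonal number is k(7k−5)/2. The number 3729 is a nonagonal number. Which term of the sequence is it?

Set n(7n−5)/2 = 3729, giving 7n² − 5n − 7458 = 0.
So n = (5 + 457) / 14 = 462/14 = 33.

33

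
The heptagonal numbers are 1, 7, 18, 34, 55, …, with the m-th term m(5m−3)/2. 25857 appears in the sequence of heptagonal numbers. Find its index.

102

Set n(5n−3)/2 = 25857, giving 5n² − 3n − 51714 = 0.
So n = (3 + 1017) / 10 = 1020/10 = 102.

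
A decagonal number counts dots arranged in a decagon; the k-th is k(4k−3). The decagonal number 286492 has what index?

Set n(4n−3) = 286492, giving 4n² − 3n − 286492 = 0.
The discriminant is 9 + 16·286492 = 4583881, and √4583881 = 2141.
So n = (3 + 2141) / 8 = 2144/8 = 268.
Check: 268·(4·268 − 3) = 286492. ✓

268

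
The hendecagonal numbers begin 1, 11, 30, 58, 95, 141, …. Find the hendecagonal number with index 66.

19371

The 66th hendecagonal number is n(9n−7)/2 with n = 66.
66·(9·66 − 7)/2 = 66·587/2 = 19371.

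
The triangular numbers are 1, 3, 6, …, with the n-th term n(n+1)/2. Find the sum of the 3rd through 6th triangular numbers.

Σ i(i+1)/2 = (Σi² + Σi) / 2 over i = 3..6.
Σi = 21 − 3 = 18 and Σi² = 91 − 5 = 86.
(1·86 + 1·18) / 2 = 104/2 = 52.

52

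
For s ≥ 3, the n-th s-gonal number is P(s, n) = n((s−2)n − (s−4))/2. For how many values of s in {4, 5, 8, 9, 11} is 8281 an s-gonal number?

2

s = 4: P(4, 91) = 8281. ✓
s = 5: P(5, 74) = 8177 and P(5, 75) = 8400; 8281 is not s-gonal.
s = 8: P(8, 52) = 8008 and P(8, 53) = 8321; 8281 is not s-gonal.
s = 9: P(9, 49) = 8281. ✓
s = 11: P(11, 43) = 8170 and P(11, 44) = 8558; 8281 is not s-gonal.
Hits: s ∈ {4, 9} → 2.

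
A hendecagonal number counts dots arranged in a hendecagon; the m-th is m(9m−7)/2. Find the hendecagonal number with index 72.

23076

The 72nd hendecagonal number is n(9n−7)/2 with n = 72.
72·(9·72 − 7)/2 = 72·641/2 = 23076.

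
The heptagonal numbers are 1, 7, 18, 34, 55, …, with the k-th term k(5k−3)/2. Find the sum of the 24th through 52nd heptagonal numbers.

108112

Σ i(5i−3)/2 = (5Σi² − 3Σi) / 2 over i = 24..52.
Σi = 1378 − 276 = 1102 and Σi² = 48230 − 4324 = 43906.
(5·43906 − 3·1102) / 2 = 216224/2 = 108112.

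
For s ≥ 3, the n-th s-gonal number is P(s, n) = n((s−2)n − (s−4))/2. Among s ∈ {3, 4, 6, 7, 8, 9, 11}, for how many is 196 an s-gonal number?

s = 3: P(3, 19) = 190 and P(3, 20) = 210; 196 is not s-gonal.
s = 4: P(4, 14) = 196. ✓
s = 6: P(6, 10) = 190 and P(6, 11) = 231; 196 is not s-gonal.
s = 7: P(7, 9) = 189 and P(7, 10) = 235; 196 is not s-gonal.
s = 8: P(8, 8) = 176 and P(8, 9) = 225; 196 is not s-gonal.
s = 9: P(9, 7) = 154 and P(9, 8) = 204; 196 is not s-gonal.
s = 11: P(11, 7) = 196. ✓
Hits: s ∈ {4, 11} → 2.

2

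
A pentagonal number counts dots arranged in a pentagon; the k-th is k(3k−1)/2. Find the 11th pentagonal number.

The 11th pentagonal number is n(3n−1)/2 with n = 11.
11·(3·11 − 1)/2 = 11·32/2 = 11·16 = 176.

176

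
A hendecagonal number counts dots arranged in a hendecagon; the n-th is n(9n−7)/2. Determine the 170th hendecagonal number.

129455

The 170th hendecagonal number is n(9n−7)/2 with n = 170.
170·(9·170 − 7)/2 = 170·1523/2 = 129455.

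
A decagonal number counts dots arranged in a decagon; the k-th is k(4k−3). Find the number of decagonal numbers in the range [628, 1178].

The n-th decagonal number is n(4n−3).
Smallest index with value ≥ 628: n = 13 (giving 637).
Largest index with value ≤ 1178: n = 17 (giving 1105).
Indices 13 through 17: 5 terms.

5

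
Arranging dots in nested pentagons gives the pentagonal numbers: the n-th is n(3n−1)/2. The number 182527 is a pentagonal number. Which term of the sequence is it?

349

Set n(3n−1)/2 = 182527, giving 3n² − n − 365054 = 0.
The discriminant is 1 + 24·182527 = 4380649, and √4380649 = 2093.
So n = (1 + 2093) / 6 = 2094/6 = 349.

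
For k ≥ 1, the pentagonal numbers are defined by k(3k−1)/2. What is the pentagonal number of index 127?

The 127th pentagonal number is n(3n−1)/2 with n = 127.
127·(3·127 − 1)/2 = 127·380/2 = 127·190 = 24130.

24130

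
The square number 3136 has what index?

56

We need n² = 3136, so n = √3136 = 56.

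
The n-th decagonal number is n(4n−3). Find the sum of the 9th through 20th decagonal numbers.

10142

Σ i(4i−3) = 4Σi² − 3Σi over i = 9..20.
Σi = 210 − 36 = 174 and Σi² = 2870 − 204 = 2666.
4·2666 − 3·174 = 10142.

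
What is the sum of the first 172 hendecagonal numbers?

Σ i(9i−7)/2 = (9Σi² − 7Σi) / 2 over i = 1..172.
Σi = 14878 and Σi² = 1710970.
(9·1710970 − 7·14878) / 2 = 15294584/2 = 7647292.

7647292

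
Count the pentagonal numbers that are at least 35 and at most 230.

The n-th pentagonal number is n(3n−1)/2.
Smallest index with value ≥ 35: n = 5 (giving 35).
Largest index with value ≤ 230: n = 12 (giving 210).
Indices 5 through 12: 8 terms.

8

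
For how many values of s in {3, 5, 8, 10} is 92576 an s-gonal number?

s = 3: P(3, 429) = 92235 and P(3, 430) = 92665; 92576 is not s-gonal.
s = 5: P(5, 248) = 92132 and P(5, 249) = 92877; 92576 is not s-gonal.
s = 8: P(8, 176) = 92576. ✓
s = 10: P(10, 152) = 91960 and P(10, 153) = 93177; 92576 is not s-gonal.
Hits: s ∈ {8} → 1.

1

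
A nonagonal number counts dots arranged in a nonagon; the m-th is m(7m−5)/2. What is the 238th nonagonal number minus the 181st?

238·(7·238 − 5)/2 = 197659 and 181·(7·181 − 5)/2 = 114211.
Difference: 197659 − 114211 = 83448.

83448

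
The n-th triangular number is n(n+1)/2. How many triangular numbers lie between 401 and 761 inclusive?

The n-th triangular number is n(n+1)/2.
Smallest index with value ≥ 401: n = 28 (giving 406).
Largest index with value ≤ 761: n = 38 (giving 741).
Indices 28 through 38: 11 terms.

11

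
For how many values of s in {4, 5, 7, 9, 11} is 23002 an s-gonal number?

s = 4: P(4, 151) = 22801 and P(4, 152) = 23104; 23002 is not s-gonal.
s = 5: P(5, 124) = 23002. ✓
s = 7: P(7, 96) = 22896 and P(7, 97) = 23377; 23002 is not s-gonal.
s = 9: P(9, 81) = 22761 and P(9, 82) = 23329; 23002 is not s-gonal.
s = 11: P(11, 71) = 22436 and P(11, 72) = 23076; 23002 is not s-gonal.
Hits: s ∈ {5} → 1.

1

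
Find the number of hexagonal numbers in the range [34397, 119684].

113

The n-th hexagonal number is n(2n−1).
Smallest index with value ≥ 34397: n = 132 (giving 34716).
Largest index with value ≤ 119684: n = 244 (giving 118828).
Indices 132 through 244: 113 terms.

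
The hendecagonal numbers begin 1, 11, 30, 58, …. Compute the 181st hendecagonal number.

181·(9·181 − 7)/2 = 181·1622/2 = 181·811 = 146791.

146791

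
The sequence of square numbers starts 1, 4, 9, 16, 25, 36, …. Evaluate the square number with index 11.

121

The 11th square number is n² with n = 11.
11² = 121.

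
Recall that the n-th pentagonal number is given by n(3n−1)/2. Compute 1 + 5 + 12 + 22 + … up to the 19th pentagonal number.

3610

Σ i(3i−1)/2 = (3Σi² − Σi) / 2 over i = 1..19.
Σi = 190 and Σi² = 2470.
(3·2470 − 1·190) / 2 = 7220/2 = 3610.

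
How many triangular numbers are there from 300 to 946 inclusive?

The n-th triangular number is n(n+1)/2.
Smallest index with value ≥ 300: n = 24 (giving 300).
Largest index with value ≤ 946: n = 43 (giving 946).
Indices 24 through 43: 20 terms.

20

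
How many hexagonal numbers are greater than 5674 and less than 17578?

40

The n-th hexagonal number is n(2n−1).
Smallest index with value > 5674: n = 54 (giving 5778).
Largest index with value < 17578: n = 93 (giving 17205).
Indices 54 through 93: 40 terms.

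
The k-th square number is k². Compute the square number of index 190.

36100

190² = 36100.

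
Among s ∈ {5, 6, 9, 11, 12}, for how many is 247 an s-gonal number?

s = 5: P(5, 13) = 247. ✓
s = 6: P(6, 11) = 231 and P(6, 12) = 276; 247 is not s-gonal.
s = 9: P(9, 8) = 204 and P(9, 9) = 261; 247 is not s-gonal.
s = 11: P(11, 7) = 196 and P(11, 8) = 260; 247 is not s-gonal.
s = 12: P(12, 7) = 217 and P(12, 8) = 288; 247 is not s-gonal.
Hits: s ∈ {5} → 1.

1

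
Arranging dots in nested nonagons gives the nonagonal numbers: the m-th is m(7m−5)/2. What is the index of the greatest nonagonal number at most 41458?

Solve n(7n−5)/2 ≤ 41458 for integer n.
n = 109 gives 41311 ≤ 41458, while n = 110 gives 42075 > 41458; so the answer is index 109.

109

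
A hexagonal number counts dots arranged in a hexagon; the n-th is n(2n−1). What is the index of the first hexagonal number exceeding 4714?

Solve n(2n−1) > 4714 for integer n.
The largest n with value ≤ 4714 is 48 (since 4560 ≤ 4714 < 4753), so the first above is n = 49, value 4753.

49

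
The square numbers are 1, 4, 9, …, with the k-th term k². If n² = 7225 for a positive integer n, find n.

We need n² = 7225, so n = √7225 = 85.
Check: 85² = 7225. ✓

85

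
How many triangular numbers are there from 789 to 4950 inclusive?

60

The n-th triangular number is n(n+1)/2.
Smallest index with value ≥ 789: n = 40 (giving 820).
Largest index with value ≤ 4950: n = 99 (giving 4950).
Indices 40 through 99: 60 terms.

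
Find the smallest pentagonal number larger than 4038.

Solve n(3n−1)/2 > 4038 for integer n.
The largest n with value ≤ 4038 is 52 (since 4030 ≤ 4038 < 4187), so the first above is n = 53, value 4187.

4187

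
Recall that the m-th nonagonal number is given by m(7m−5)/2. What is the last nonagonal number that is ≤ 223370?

221634

Solve n(7n−5)/2 ≤ 223370 for integer n.
n = 252 gives 221634 ≤ 223370, while n = 253 gives 223399 > 223370; so the answer is 221634.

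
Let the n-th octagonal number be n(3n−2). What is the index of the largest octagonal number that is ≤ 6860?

Solve n(3n−2) ≤ 6860 for integer n.
n = 48 gives 6816 ≤ 6860, while n = 49 gives 7105 > 6860; so the answer is index 48.

48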